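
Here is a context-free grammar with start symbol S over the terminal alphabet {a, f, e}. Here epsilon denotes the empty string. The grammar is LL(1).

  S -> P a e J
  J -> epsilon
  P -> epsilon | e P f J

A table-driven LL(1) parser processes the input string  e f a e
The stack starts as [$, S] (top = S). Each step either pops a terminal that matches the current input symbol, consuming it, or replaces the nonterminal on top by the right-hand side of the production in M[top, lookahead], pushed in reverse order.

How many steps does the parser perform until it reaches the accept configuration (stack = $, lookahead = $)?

9

     Stack            Input      Action
  1  $ S              e f a e $  expand S -> P a e J
  2  $ J e a P        e f a e $  expand P -> e P f J
  3  $ J e a J f P e  e f a e $  match e
  4  $ J e a J f P    f a e $    expand P -> epsilon
  5  $ J e a J f      f a e $    match f
  6  $ J e a J        a e $      expand J -> epsilon
  7  $ J e a          a e $      match a
  8  $ J e            e $        match e
  9  $ J              $          expand J -> epsilon
Accept reached after 9 steps.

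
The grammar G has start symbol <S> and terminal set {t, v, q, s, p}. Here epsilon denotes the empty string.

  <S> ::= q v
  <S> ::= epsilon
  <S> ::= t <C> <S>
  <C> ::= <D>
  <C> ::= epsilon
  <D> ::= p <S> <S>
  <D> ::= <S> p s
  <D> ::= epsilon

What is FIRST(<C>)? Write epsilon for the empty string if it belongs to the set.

FIRST(<S>) = {epsilon, q, t}
FIRST(<D>) = {epsilon, p, q, t}  (via <S> p s)
FIRST(<C>) = {epsilon, p, q, t}  (via <D>)

{epsilon, p, q, t}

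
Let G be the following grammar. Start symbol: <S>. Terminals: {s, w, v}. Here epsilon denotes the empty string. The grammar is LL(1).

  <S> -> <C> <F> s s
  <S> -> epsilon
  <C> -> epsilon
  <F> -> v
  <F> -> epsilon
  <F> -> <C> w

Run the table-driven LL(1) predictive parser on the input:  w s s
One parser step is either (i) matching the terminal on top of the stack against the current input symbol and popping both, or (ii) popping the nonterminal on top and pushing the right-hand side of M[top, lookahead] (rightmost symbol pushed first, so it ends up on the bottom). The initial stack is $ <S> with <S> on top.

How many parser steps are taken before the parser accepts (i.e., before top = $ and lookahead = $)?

     Stack          Input    Action
  1  $ <S>          w s s $  expand <S> -> <C> <F> s s
  2  $ s s <F> <C>  w s s $  expand <C> -> epsilon
  3  $ s s <F>      w s s $  expand <F> -> <C> w
  4  $ s s w <C>    w s s $  expand <C> -> epsilon
  5  $ s s w        w s s $  match w
  6  $ s s          s s $    match s
  7  $ s            s $      match s
Accept reached after 7 steps.

7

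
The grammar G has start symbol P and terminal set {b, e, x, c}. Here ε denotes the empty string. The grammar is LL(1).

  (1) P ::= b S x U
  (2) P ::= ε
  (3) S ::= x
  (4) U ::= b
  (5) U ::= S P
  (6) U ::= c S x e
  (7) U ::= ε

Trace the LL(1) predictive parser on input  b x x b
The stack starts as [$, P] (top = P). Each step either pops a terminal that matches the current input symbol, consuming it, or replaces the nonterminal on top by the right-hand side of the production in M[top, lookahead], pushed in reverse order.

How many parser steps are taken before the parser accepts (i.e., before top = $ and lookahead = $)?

7

step 1: stack=$ P  input=b x x b $  — expand P ::= b S x U
step 2: stack=$ U x S b  input=b x x b $  — match b
step 3: stack=$ U x S  input=x x b $  — expand S ::= x
step 4: stack=$ U x x  input=x x b $  — match x
step 5: stack=$ U x  input=x b $  — match x
step 6: stack=$ U  input=b $  — expand U ::= b
step 7: stack=$ b  input=b $  — match b
Accept reached after 7 steps.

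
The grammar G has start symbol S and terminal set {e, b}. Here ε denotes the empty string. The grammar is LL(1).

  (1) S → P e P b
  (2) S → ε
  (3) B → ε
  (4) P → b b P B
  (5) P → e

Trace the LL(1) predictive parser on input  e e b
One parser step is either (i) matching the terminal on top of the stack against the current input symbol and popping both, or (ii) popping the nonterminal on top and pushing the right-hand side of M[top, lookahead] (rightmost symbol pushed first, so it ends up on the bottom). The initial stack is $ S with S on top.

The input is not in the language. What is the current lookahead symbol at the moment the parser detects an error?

step 1: stack=$ S  input=e e b $  — expand S → P e P b
step 2: stack=$ b P e P  input=e e b $  — expand P → e
step 3: stack=$ b P e e  input=e e b $  — match e
step 4: stack=$ b P e  input=e b $  — match e
step 5: stack=$ b P  input=b $  — expand P → b b P B
step 6: stack=$ b B P b b  input=b $  — match b
step 7: stack=$ b B P b  input=$  — error: top is terminal b but lookahead is $

$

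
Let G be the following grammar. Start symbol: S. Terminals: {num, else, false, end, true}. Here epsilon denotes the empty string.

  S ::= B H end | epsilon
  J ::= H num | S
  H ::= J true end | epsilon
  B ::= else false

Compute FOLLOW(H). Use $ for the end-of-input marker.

{end, num}

FIRST(B): from B::=else false we get {else}. So FIRST(B) = {else}.
FIRST(S): from S::=B H end we get {else}; from S::=epsilon we get {epsilon}. So FIRST(S) = {epsilon, else}.
FIRST(J): from J::=H num we get {else, num, true}; from J::=S we get {epsilon, else}. So FIRST(J) = {epsilon, else, num, true}.
FIRST(H): from H::=J true end we get {else, num, true}; from H::=epsilon we get {epsilon}. So FIRST(H) = {epsilon, else, num, true}.
FOLLOW(S) includes $ since S is the start symbol.
FOLLOW(J): in H::=J true end, J is followed by true end with FIRST {true}. Thus FOLLOW(J) = {true}.
FOLLOW(S): in J::=S, the suffix after S is empty, so FOLLOW(S) ⊇ FOLLOW(J) = {true}. Thus FOLLOW(S) = {$, true}.
FOLLOW(H): in S::=B H end, H is followed by end with FIRST {end}; in J::=H num, H is followed by num with FIRST {num}. Thus FOLLOW(H) = {end, num}.
FOLLOW(B): in S::=B H end, B is followed by H end with FIRST {else, end, num, true}. Thus FOLLOW(B) = {else, end, num, true}.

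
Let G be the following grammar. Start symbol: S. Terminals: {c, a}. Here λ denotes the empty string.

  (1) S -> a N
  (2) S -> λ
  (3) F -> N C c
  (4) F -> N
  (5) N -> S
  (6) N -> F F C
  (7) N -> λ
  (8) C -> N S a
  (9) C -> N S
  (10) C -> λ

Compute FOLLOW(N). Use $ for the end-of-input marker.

{$, a, c}

FIRST(S): from S->a N we get {a}; from S->λ we get {λ}. So FIRST(S) = {λ, a}.
FIRST(F): from F->N C c we get {a, c}; from F->N we get {λ, a, c}. So FIRST(F) = {λ, a, c}.
FIRST(N): from N->S we get {λ, a}; from N->F F C we get {λ, a, c}; from N->λ we get {λ}. So FIRST(N) = {λ, a, c}.
FIRST(C): from C->N S a we get {a, c}; from C->N S we get {λ, a, c}; from C->λ we get {λ}. So FIRST(C) = {λ, a, c}.
FOLLOW(S) includes $ since S is the start symbol.
FOLLOW(S): in N->S, the suffix after S is empty, so FOLLOW(S) ⊇ FOLLOW(N) = {$, a, c}; in C->N S a, S is followed by a with FIRST {a}; in C->N S, the suffix after S is empty, so FOLLOW(S) ⊇ FOLLOW(C) = {$, a, c}. Thus FOLLOW(S) = {$, a, c}.
FOLLOW(F): in N->F F C (occurrence 1), F is followed by F C with FIRST {λ, a, c}; in N->F F C (occurrence 1), the suffix after F is nullable, so FOLLOW(F) ⊇ FOLLOW(N) = {$, a, c}; in N->F F C (occurrence 2), F is followed by C with FIRST {λ, a, c}; in N->F F C (occurrence 2), the suffix after F is nullable, so FOLLOW(F) ⊇ FOLLOW(N) = {$, a, c}. Thus FOLLOW(F) = {$, a, c}.
FOLLOW(N): in S->a N, the suffix after N is empty, so FOLLOW(N) ⊇ FOLLOW(S) = {$, a, c}; in F->N C c, N is followed by C c with FIRST {a, c}; in F->N, the suffix after N is empty, so FOLLOW(N) ⊇ FOLLOW(F) = {$, a, c}; in C->N S a, N is followed by S a with FIRST {a}; in C->N S, N is followed by S with FIRST {λ, a}; in C->N S, the suffix after N is nullable, so FOLLOW(N) ⊇ FOLLOW(C) = {$, a, c}. Thus FOLLOW(N) = {$, a, c}.
FOLLOW(C): in F->N C c, C is followed by c with FIRST {c}; in N->F F C, the suffix after C is empty, so FOLLOW(C) ⊇ FOLLOW(N) = {$, a, c}. Thus FOLLOW(C) = {$, a, c}.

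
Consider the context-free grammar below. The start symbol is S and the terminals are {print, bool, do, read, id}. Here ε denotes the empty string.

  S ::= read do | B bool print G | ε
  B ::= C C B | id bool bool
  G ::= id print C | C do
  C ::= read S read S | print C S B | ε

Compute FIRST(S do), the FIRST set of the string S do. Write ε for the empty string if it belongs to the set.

FIRST(C) = {ε, print, read}
FIRST(B) = {id, print, read}  (via C C B)
FIRST(G) = {do, id, print, read}  (via C do)
FIRST(S) = {ε, id, print, read}  (via B bool print G)
FIRST(S do): take FIRST of each symbol in turn, carrying on past any symbol whose FIRST contains ε; result {do, id, print, read}.

{do, id, print, read}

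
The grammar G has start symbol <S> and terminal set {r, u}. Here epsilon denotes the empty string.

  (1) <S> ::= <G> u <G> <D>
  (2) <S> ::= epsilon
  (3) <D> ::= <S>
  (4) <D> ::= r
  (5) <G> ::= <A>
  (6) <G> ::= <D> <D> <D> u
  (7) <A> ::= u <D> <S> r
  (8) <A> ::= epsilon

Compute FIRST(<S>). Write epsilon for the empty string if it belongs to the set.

FIRST(<A>): from <A>::=u <D> <S> r we get {u}; from <A>::=epsilon we get {epsilon}. So FIRST(<A>) = {epsilon, u}.
FIRST(<S>): from <S>::=<G> u <G> <D> we get {r, u}; from <S>::=epsilon we get {epsilon}. So FIRST(<S>) = {epsilon, r, u}.
FIRST(<D>): from <D>::=<S> we get {epsilon, r, u}; from <D>::=r we get {r}. So FIRST(<D>) = {epsilon, r, u}.
FIRST(<G>): from <G>::=<A> we get {epsilon, u}; from <G>::=<D> <D> <D> u we get {r, u}. So FIRST(<G>) = {epsilon, r, u}.

{epsilon, r, u}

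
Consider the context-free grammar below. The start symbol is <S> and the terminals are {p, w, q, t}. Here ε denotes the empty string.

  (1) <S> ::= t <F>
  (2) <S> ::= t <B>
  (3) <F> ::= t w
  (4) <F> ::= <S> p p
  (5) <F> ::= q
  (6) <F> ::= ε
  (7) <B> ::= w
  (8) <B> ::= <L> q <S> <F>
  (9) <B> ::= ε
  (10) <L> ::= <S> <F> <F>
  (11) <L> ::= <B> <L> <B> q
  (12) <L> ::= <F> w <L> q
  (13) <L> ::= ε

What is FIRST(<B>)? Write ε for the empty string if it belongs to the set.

FIRST(<S>) = {t}
FIRST(<F>) = {ε, q, t}  (via <S> p p)
FIRST(<B>) = {ε, q, t, w}  (via <L> q <S> <F>)
FIRST(<L>) = {ε, q, t, w}  (via <S> <F> <F>, <B> <L> <B> q, <F> w <L> q)

{ε, q, t, w}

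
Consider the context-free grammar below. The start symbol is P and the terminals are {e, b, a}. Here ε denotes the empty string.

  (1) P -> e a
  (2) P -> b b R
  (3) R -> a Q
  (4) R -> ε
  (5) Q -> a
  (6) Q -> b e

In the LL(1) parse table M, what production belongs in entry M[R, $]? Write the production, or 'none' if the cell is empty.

R -> ε

FIRST(P): from P->e a we get {e}; from P->b b R we get {b}. So FIRST(P) = {b, e}.
FIRST(R): from R->a Q we get {a}; from R->ε we get {ε}. So FIRST(R) = {ε, a}.
FIRST(Q): from Q->a we get {a}; from Q->b e we get {b}. So FIRST(Q) = {a, b}.
FOLLOW(P) includes $ since P is the start symbol.
FOLLOW(P): P appears on no right-hand side. Thus FOLLOW(P) = {$}.
FOLLOW(R): in P->b b R, the suffix after R is empty, so FOLLOW(R) ⊇ FOLLOW(P) = {$}. Thus FOLLOW(R) = {$}.
For R -> a Q: FIRST(a Q) = {a}, so it goes in M[R, t] for t ∈ {a}.
For R -> ε: FIRST(ε) = {ε}, so it goes in M[R, t] for t ∈ {}; since ε ∈ FIRST, also for every t ∈ FOLLOW(R) = {$}.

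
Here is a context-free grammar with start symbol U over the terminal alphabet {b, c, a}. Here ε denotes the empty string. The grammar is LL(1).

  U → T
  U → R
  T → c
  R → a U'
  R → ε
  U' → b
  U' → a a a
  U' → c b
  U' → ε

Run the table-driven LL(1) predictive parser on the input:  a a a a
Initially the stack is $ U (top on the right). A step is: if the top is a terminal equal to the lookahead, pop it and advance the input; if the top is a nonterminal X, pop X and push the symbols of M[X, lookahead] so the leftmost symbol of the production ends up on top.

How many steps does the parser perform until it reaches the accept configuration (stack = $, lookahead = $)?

7

     Stack    Input      Action
  1  $ U      a a a a $  expand U → R
  2  $ R      a a a a $  expand R → a U'
  3  $ U' a   a a a a $  match a
  4  $ U'     a a a $    expand U' → a a a
  5  $ a a a  a a a $    match a
  6  $ a a    a a $      match a
  7  $ a      a $        match a
Accept reached after 7 steps.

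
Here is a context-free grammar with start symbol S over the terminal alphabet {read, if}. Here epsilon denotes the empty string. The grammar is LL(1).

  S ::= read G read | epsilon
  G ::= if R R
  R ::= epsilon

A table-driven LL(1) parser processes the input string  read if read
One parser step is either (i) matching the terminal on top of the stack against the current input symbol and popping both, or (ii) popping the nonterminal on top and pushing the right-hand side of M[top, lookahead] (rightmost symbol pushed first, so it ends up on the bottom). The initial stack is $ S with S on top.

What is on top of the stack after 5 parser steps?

R

step 1: stack=$ S  input=read if read $  — expand S ::= read G read
step 2: stack=$ read G read  input=read if read $  — match read
step 3: stack=$ read G  input=if read $  — expand G ::= if R R
step 4: stack=$ read R R if  input=if read $  — match if
step 5: stack=$ read R R  input=read $  — expand R ::= epsilon
Stack after step 5: $ read R (top = R).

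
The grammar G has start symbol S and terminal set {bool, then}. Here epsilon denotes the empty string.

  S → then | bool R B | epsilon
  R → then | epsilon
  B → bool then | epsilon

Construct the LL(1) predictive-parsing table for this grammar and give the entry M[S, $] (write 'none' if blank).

S → epsilon

FIRST(S): from S→then we get {then}; from S→bool R B we get {bool}; from S→epsilon we get {epsilon}. So FIRST(S) = {epsilon, bool, then}.
FIRST(R): from R→then we get {then}; from R→epsilon we get {epsilon}. So FIRST(R) = {epsilon, then}.
FIRST(B): from B→bool then we get {bool}; from B→epsilon we get {epsilon}. So FIRST(B) = {epsilon, bool}.
FOLLOW(S) includes $ since S is the start symbol.
FOLLOW(S): S appears on no right-hand side. Thus FOLLOW(S) = {$}.
For S → then: FIRST(then) = {then}, so it goes in M[S, t] for t ∈ {then}.
For S → bool R B: FIRST(bool R B) = {bool}, so it goes in M[S, t] for t ∈ {bool}.
For S → epsilon: FIRST(epsilon) = {epsilon}, so it goes in M[S, t] for t ∈ {}; since epsilon ∈ FIRST, also for every t ∈ FOLLOW(S) = {$}.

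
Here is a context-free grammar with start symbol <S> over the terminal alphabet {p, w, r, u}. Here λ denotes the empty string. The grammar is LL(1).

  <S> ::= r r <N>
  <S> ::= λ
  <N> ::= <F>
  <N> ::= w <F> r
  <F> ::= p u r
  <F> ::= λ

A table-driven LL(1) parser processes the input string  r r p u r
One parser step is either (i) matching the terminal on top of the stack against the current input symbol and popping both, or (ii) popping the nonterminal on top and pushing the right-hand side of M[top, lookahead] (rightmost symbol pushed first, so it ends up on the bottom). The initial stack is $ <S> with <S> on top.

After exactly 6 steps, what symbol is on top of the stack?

     Stack      Input        Action
  1  $ <S>      r r p u r $  expand <S> ::= r r <N>
  2  $ <N> r r  r r p u r $  match r
  3  $ <N> r    r p u r $    match r
  4  $ <N>      p u r $      expand <N> ::= <F>
  5  $ <F>      p u r $      expand <F> ::= p u r
  6  $ r u p    p u r $      match p
Stack after step 6: $ r u (top = u).

u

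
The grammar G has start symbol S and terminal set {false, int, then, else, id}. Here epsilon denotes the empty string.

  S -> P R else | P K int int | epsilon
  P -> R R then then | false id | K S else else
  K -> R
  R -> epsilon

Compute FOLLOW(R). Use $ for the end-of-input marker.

FIRST(R): from R->epsilon we get {epsilon}. So FIRST(R) = {epsilon}.
FIRST(K): from K->R we get {epsilon}. So FIRST(K) = {epsilon}.
FIRST(S): from S->P R else we get {else, false, then}; from S->P K int int we get {else, false, then}; from S->epsilon we get {epsilon}. So FIRST(S) = {epsilon, else, false, then}.
FIRST(P): from P->R R then then we get {then}; from P->false id we get {false}; from P->K S else else we get {else, false, then}. So FIRST(P) = {else, false, then}.
FOLLOW(S) includes $ since S is the start symbol.
FOLLOW(S): in P->K S else else, S is followed by else else with FIRST {else}. Thus FOLLOW(S) = {$, else}.
FOLLOW(P): in S->P R else, P is followed by R else with FIRST {else}; in S->P K int int, P is followed by K int int with FIRST {int}. Thus FOLLOW(P) = {else, int}.
FOLLOW(K): in S->P K int int, K is followed by int int with FIRST {int}; in P->K S else else, K is followed by S else else with FIRST {else, false, then}. Thus FOLLOW(K) = {else, false, int, then}.
FOLLOW(R): in S->P R else, R is followed by else with FIRST {else}; in P->R R then then (occurrence 1), R is followed by R then then with FIRST {then}; in P->R R then then (occurrence 2), R is followed by then then with FIRST {then}; in K->R, the suffix after R is empty, so FOLLOW(R) ⊇ FOLLOW(K) = {else, false, int, then}. Thus FOLLOW(R) = {else, false, int, then}.

{else, false, int, then}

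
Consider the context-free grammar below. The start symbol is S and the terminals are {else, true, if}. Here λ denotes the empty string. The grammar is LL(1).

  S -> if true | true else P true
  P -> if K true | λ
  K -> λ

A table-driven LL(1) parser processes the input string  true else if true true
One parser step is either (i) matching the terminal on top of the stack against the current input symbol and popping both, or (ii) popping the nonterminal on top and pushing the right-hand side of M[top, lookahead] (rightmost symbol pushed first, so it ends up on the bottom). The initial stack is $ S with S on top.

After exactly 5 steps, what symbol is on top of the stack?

K

step 1: stack=$ S  input=true else if true true $  — expand S -> true else P true
step 2: stack=$ true P else true  input=true else if true true $  — match true
step 3: stack=$ true P else  input=else if true true $  — match else
step 4: stack=$ true P  input=if true true $  — expand P -> if K true
step 5: stack=$ true true K if  input=if true true $  — match if
Stack after step 5: $ true true K (top = K).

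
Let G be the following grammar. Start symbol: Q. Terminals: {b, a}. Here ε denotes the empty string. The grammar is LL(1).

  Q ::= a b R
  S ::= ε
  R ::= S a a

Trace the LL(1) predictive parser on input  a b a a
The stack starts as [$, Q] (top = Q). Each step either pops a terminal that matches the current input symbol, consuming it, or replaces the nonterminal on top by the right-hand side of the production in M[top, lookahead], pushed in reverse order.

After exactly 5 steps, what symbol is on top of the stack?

a

step 1: stack=$ Q  input=a b a a $  — expand Q ::= a b R
step 2: stack=$ R b a  input=a b a a $  — match a
step 3: stack=$ R b  input=b a a $  — match b
step 4: stack=$ R  input=a a $  — expand R ::= S a a
step 5: stack=$ a a S  input=a a $  — expand S ::= ε
Stack after step 5: $ a a (top = a).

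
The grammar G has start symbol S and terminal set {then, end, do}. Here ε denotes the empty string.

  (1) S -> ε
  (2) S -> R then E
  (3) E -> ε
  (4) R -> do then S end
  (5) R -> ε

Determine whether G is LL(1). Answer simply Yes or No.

FIRST(S) = {ε, do, then}
FIRST(E) = {ε}
FIRST(R) = {ε, do}
FOLLOW(S) = {$, end}
FOLLOW(E) = {$, end}
FOLLOW(R) = {then}
Each cell of M receives at most one production.

Yes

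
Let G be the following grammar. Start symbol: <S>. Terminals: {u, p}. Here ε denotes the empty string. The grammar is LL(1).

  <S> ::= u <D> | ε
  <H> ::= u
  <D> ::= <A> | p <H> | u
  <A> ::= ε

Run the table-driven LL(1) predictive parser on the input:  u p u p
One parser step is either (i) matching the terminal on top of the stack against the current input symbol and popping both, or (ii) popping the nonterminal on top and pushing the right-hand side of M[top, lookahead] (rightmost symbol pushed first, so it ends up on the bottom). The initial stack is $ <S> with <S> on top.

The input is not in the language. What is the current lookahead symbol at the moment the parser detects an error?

step 1: stack=$ <S>  input=u p u p $  — expand <S> ::= u <D>
step 2: stack=$ <D> u  input=u p u p $  — match u
step 3: stack=$ <D>  input=p u p $  — expand <D> ::= p <H>
step 4: stack=$ <H> p  input=p u p $  — match p
step 5: stack=$ <H>  input=u p $  — expand <H> ::= u
step 6: stack=$ u  input=u p $  — match u
step 7: stack=$  input=p $  — error: stack empty but input remains

p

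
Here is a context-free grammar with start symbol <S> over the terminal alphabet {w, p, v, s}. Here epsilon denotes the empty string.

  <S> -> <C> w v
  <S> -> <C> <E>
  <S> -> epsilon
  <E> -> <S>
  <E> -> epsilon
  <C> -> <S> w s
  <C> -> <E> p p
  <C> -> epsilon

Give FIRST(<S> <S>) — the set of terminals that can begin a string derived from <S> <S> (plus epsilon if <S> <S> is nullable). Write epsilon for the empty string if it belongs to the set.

{epsilon, p, w}

FIRST(<S>) = {epsilon, p, w}  (via <C> w v, <C> <E>)
FIRST(<E>) = {epsilon, p, w}  (via <S>)
FIRST(<C>) = {epsilon, p, w}  (via <S> w s, <E> p p)
FIRST(<S> <S>): take FIRST of each symbol in turn, carrying on past any symbol whose FIRST contains epsilon; result {epsilon, p, w}.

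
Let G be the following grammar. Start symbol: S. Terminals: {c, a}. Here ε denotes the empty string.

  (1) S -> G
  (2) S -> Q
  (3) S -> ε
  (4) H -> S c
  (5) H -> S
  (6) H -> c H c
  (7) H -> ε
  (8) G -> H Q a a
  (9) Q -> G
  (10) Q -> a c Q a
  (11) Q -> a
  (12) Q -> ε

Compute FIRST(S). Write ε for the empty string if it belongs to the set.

{ε, a, c}

FIRST(S): from S->G we get {a, c}; from S->Q we get {ε, a, c}; from S->ε we get {ε}. So FIRST(S) = {ε, a, c}.
FIRST(H): from H->S c we get {a, c}; from H->S we get {ε, a, c}; from H->c H c we get {c}; from H->ε we get {ε}. So FIRST(H) = {ε, a, c}.
FIRST(G): from G->H Q a a we get {a, c}. So FIRST(G) = {a, c}.
FIRST(Q): from Q->G we get {a, c}; from Q->a c Q a we get {a}; from Q->a we get {a}; from Q->ε we get {ε}. So FIRST(Q) = {ε, a, c}.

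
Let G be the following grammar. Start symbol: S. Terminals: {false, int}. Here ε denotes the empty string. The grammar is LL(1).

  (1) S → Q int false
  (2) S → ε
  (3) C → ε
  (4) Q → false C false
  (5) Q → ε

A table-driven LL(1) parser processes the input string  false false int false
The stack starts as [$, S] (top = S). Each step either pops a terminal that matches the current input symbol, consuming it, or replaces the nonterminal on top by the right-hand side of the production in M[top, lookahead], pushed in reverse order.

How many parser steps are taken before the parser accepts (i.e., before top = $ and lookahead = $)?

7

     Stack                      Input                    Action
  1  $ S                        false false int false $  expand S → Q int false
  2  $ false int Q              false false int false $  expand Q → false C false
  3  $ false int false C false  false false int false $  match false
  4  $ false int false C        false int false $        expand C → ε
  5  $ false int false          false int false $        match false
  6  $ false int                int false $              match int
  7  $ false                    false $                  match false
Accept reached after 7 steps.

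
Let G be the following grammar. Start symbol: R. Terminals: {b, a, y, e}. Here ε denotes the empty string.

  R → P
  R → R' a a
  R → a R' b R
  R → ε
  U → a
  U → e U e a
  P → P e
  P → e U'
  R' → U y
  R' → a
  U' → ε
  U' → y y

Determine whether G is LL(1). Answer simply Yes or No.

No

FIRST(R) = {ε, a, e}
FIRST(U) = {a, e}
FIRST(P) = {e}
FIRST(R') = {a, e}
FIRST(U') = {ε, y}
FOLLOW(R) = {$}
FOLLOW(U) = {e, y}
FOLLOW(P) = {$, e}
FOLLOW(R') = {a, b}
FOLLOW(U') = {$, e}
Cell M[P, e] receives both P → P e and P → e U' — the grammar is not LL(1).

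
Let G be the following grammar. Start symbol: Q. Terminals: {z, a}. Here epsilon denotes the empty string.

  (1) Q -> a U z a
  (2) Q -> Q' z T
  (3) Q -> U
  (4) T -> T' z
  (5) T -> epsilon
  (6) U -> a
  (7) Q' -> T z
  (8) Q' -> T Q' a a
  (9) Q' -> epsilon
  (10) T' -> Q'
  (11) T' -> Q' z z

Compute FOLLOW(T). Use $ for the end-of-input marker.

{$, a, z}

FIRST(U): from U->a we get {a}. So FIRST(U) = {a}.
FIRST(Q): from Q->a U z a we get {a}; from Q->Q' z T we get {a, z}; from Q->U we get {a}. So FIRST(Q) = {a, z}.
FIRST(T): from T->T' z we get {a, z}; from T->epsilon we get {epsilon}. So FIRST(T) = {epsilon, a, z}.
FIRST(Q'): from Q'->T z we get {a, z}; from Q'->T Q' a a we get {a, z}; from Q'->epsilon we get {epsilon}. So FIRST(Q') = {epsilon, a, z}.
FIRST(T'): from T'->Q' we get {epsilon, a, z}; from T'->Q' z z we get {a, z}. So FIRST(T') = {epsilon, a, z}.
FOLLOW(Q) includes $ since Q is the start symbol.
FOLLOW(Q): Q appears on no right-hand side. Thus FOLLOW(Q) = {$}.
FOLLOW(T): in Q->Q' z T, the suffix after T is empty, so FOLLOW(T) ⊇ FOLLOW(Q) = {$}; in Q'->T z, T is followed by z with FIRST {z}; in Q'->T Q' a a, T is followed by Q' a a with FIRST {a, z}. Thus FOLLOW(T) = {$, a, z}.
FOLLOW(U): in Q->a U z a, U is followed by z a with FIRST {z}; in Q->U, the suffix after U is empty, so FOLLOW(U) ⊇ FOLLOW(Q) = {$}. Thus FOLLOW(U) = {$, z}.
FOLLOW(T'): in T->T' z, T' is followed by z with FIRST {z}. Thus FOLLOW(T') = {z}.
FOLLOW(Q'): in Q->Q' z T, Q' is followed by z T with FIRST {z}; in Q'->T Q' a a, Q' is followed by a a with FIRST {a}; in T'->Q', the suffix after Q' is empty, so FOLLOW(Q') ⊇ FOLLOW(T') = {z}; in T'->Q' z z, Q' is followed by z z with FIRST {z}. Thus FOLLOW(Q') = {a, z}.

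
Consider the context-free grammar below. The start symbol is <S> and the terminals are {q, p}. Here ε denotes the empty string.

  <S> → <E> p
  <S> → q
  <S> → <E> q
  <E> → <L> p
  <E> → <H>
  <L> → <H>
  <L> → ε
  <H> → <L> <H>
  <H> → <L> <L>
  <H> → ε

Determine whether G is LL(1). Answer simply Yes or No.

No

FIRST(<S>) = {p, q}
FIRST(<E>) = {ε, p}
FIRST(<L>) = {ε}
FIRST(<H>) = {ε}
FOLLOW(<S>) = {$}
FOLLOW(<E>) = {p, q}
FOLLOW(<L>) = {p, q}
FOLLOW(<H>) = {p, q}
Cell M[<E>, p] receives both <E> → <L> p and <E> → <H> — the grammar is not LL(1).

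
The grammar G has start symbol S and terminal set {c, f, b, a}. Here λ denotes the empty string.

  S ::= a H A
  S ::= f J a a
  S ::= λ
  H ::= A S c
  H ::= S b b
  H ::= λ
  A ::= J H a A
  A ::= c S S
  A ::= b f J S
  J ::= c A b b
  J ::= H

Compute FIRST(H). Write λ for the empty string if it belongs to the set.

{λ, a, b, c, f}

FIRST(S) = {λ, a, f}
FIRST(H) = {λ, a, b, c, f}  (via A S c, S b b)
FIRST(J) = {λ, a, b, c, f}  (via H)
FIRST(A) = {a, b, c, f}  (via J H a A)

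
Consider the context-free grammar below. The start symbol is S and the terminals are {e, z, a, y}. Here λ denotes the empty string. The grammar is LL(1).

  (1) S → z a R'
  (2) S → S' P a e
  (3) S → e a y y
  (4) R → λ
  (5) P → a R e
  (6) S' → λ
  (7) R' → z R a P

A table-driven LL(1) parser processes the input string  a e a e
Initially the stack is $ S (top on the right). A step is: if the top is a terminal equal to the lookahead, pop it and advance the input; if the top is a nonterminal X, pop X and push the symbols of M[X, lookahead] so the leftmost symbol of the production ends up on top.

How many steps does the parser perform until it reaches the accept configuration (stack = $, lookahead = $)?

8

     Stack        Input      Action
  1  $ S          a e a e $  expand S → S' P a e
  2  $ e a P S'   a e a e $  expand S' → λ
  3  $ e a P      a e a e $  expand P → a R e
  4  $ e a e R a  a e a e $  match a
  5  $ e a e R    e a e $    expand R → λ
  6  $ e a e      e a e $    match e
  7  $ e a        a e $      match a
  8  $ e          e $        match e
Accept reached after 8 steps.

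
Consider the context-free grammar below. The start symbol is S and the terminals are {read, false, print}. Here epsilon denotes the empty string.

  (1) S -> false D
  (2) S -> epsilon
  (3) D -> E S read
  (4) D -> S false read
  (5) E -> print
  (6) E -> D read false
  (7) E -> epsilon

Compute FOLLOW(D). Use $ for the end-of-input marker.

{$, false, read}

FIRST(S): from S->false D we get {false}; from S->epsilon we get {epsilon}. So FIRST(S) = {epsilon, false}.
FIRST(D): from D->E S read we get {false, print, read}; from D->S false read we get {false}. So FIRST(D) = {false, print, read}.
FIRST(E): from E->print we get {print}; from E->D read false we get {false, print, read}; from E->epsilon we get {epsilon}. So FIRST(E) = {epsilon, false, print, read}.
FOLLOW(S) includes $ since S is the start symbol.
FOLLOW(S): in D->E S read, S is followed by read with FIRST {read}; in D->S false read, S is followed by false read with FIRST {false}. Thus FOLLOW(S) = {$, false, read}.
FOLLOW(D): in S->false D, the suffix after D is empty, so FOLLOW(D) ⊇ FOLLOW(S) = {$, false, read}; in E->D read false, D is followed by read false with FIRST {read}. Thus FOLLOW(D) = {$, false, read}.
FOLLOW(E): in D->E S read, E is followed by S read with FIRST {false, read}. Thus FOLLOW(E) = {false, read}.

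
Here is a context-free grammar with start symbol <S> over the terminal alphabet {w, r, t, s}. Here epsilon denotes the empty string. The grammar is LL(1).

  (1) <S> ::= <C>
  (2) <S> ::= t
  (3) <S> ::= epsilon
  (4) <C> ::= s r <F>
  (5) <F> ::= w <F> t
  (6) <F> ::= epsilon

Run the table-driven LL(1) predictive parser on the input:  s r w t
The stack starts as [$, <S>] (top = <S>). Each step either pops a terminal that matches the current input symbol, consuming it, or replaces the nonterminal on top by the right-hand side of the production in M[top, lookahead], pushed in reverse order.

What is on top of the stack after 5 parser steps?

     Stack      Input      Action
  1  $ <S>      s r w t $  expand <S> ::= <C>
  2  $ <C>      s r w t $  expand <C> ::= s r <F>
  3  $ <F> r s  s r w t $  match s
  4  $ <F> r    r w t $    match r
  5  $ <F>      w t $      expand <F> ::= w <F> t
Stack after step 5: $ t <F> w (top = w).

w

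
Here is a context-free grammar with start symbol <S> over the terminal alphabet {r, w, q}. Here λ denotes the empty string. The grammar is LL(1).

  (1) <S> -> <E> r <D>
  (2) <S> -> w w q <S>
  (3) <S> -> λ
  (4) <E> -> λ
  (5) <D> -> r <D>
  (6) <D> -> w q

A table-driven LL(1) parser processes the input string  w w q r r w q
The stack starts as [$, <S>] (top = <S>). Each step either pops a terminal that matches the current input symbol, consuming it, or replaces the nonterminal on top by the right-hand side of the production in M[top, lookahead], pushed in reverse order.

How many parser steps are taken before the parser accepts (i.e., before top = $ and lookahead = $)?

12

step 1: stack=$ <S>  input=w w q r r w q $  — expand <S> -> w w q <S>
step 2: stack=$ <S> q w w  input=w w q r r w q $  — match w
step 3: stack=$ <S> q w  input=w q r r w q $  — match w
step 4: stack=$ <S> q  input=q r r w q $  — match q
step 5: stack=$ <S>  input=r r w q $  — expand <S> -> <E> r <D>
step 6: stack=$ <D> r <E>  input=r r w q $  — expand <E> -> λ
step 7: stack=$ <D> r  input=r r w q $  — match r
step 8: stack=$ <D>  input=r w q $  — expand <D> -> r <D>
step 9: stack=$ <D> r  input=r w q $  — match r
step 10: stack=$ <D>  input=w q $  — expand <D> -> w q
step 11: stack=$ q w  input=w q $  — match w
step 12: stack=$ q  input=q $  — match q
Accept reached after 12 steps.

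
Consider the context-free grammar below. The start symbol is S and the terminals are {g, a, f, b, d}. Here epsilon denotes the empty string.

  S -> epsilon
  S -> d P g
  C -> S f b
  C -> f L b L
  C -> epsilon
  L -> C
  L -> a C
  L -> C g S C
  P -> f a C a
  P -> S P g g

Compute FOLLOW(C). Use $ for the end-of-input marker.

FIRST(S): from S->epsilon we get {epsilon}; from S->d P g we get {d}. So FIRST(S) = {epsilon, d}.
FIRST(C): from C->S f b we get {d, f}; from C->f L b L we get {f}; from C->epsilon we get {epsilon}. So FIRST(C) = {epsilon, d, f}.
FIRST(P): from P->f a C a we get {f}; from P->S P g g we get {d, f}. So FIRST(P) = {d, f}.
FIRST(L): from L->C we get {epsilon, d, f}; from L->a C we get {a}; from L->C g S C we get {d, f, g}. So FIRST(L) = {epsilon, a, d, f, g}.
FOLLOW(S) includes $ since S is the start symbol.
FOLLOW(P): in S->d P g, P is followed by g with FIRST {g}; in P->S P g g, P is followed by g g with FIRST {g}. Thus FOLLOW(P) = {g}.
FOLLOW(S): in C->S f b, S is followed by f b with FIRST {f}; in L->C g S C, S is followed by C with FIRST {epsilon, d, f}; in L->C g S C, the suffix after S is nullable, so FOLLOW(S) ⊇ FOLLOW(L) = {a, b, g}; in P->S P g g, S is followed by P g g with FIRST {d, f}. Thus FOLLOW(S) = {$, a, b, d, f, g}.
FOLLOW(C): in L->C, the suffix after C is empty, so FOLLOW(C) ⊇ FOLLOW(L) = {a, b, g}; in L->a C, the suffix after C is empty, so FOLLOW(C) ⊇ FOLLOW(L) = {a, b, g}; in L->C g S C (occurrence 1), C is followed by g S C with FIRST {g}; in L->C g S C (occurrence 2), the suffix after C is empty, so FOLLOW(C) ⊇ FOLLOW(L) = {a, b, g}; in P->f a C a, C is followed by a with FIRST {a}. Thus FOLLOW(C) = {a, b, g}.
FOLLOW(L): in C->f L b L (occurrence 1), L is followed by b L with FIRST {b}; in C->f L b L (occurrence 2), the suffix after L is empty, so FOLLOW(L) ⊇ FOLLOW(C) = {a, b, g}. Thus FOLLOW(L) = {a, b, g}.

{a, b, g}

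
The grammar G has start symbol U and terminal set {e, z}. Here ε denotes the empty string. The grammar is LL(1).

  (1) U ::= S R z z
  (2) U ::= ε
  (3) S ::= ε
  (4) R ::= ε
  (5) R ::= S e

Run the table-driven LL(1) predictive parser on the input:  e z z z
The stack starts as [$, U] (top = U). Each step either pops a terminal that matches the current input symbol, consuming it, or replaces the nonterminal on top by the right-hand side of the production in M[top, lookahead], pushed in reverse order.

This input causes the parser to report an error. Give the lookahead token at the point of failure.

z

step 1: stack=$ U  input=e z z z $  — expand U ::= S R z z
step 2: stack=$ z z R S  input=e z z z $  — expand S ::= ε
step 3: stack=$ z z R  input=e z z z $  — expand R ::= S e
step 4: stack=$ z z e S  input=e z z z $  — expand S ::= ε
step 5: stack=$ z z e  input=e z z z $  — match e
step 6: stack=$ z z  input=z z z $  — match z
step 7: stack=$ z  input=z z $  — match z
step 8: stack=$  input=z $  — error: stack empty but input remains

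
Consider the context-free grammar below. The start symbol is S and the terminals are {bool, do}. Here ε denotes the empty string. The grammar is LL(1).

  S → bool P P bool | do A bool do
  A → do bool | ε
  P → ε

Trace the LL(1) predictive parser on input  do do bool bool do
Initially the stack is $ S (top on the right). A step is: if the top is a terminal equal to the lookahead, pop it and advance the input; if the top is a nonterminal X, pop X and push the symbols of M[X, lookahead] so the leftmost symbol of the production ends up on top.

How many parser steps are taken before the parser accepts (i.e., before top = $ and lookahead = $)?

step 1: stack=$ S  input=do do bool bool do $  — expand S → do A bool do
step 2: stack=$ do bool A do  input=do do bool bool do $  — match do
step 3: stack=$ do bool A  input=do bool bool do $  — expand A → do bool
step 4: stack=$ do bool bool do  input=do bool bool do $  — match do
step 5: stack=$ do bool bool  input=bool bool do $  — match bool
step 6: stack=$ do bool  input=bool do $  — match bool
step 7: stack=$ do  input=do $  — match do
Accept reached after 7 steps.

7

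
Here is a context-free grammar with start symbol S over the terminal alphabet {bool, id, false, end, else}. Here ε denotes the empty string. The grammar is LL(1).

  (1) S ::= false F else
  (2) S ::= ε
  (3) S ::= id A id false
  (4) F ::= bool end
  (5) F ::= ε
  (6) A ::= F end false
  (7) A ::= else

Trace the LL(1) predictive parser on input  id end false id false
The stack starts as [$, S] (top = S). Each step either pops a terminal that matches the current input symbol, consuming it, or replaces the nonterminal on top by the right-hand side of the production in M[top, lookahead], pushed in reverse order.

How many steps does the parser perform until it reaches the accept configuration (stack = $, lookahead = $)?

8

step 1: stack=$ S  input=id end false id false $  — expand S ::= id A id false
step 2: stack=$ false id A id  input=id end false id false $  — match id
step 3: stack=$ false id A  input=end false id false $  — expand A ::= F end false
step 4: stack=$ false id false end F  input=end false id false $  — expand F ::= ε
step 5: stack=$ false id false end  input=end false id false $  — match end
step 6: stack=$ false id false  input=false id false $  — match false
step 7: stack=$ false id  input=id false $  — match id
step 8: stack=$ false  input=false $  — match false
Accept reached after 8 steps.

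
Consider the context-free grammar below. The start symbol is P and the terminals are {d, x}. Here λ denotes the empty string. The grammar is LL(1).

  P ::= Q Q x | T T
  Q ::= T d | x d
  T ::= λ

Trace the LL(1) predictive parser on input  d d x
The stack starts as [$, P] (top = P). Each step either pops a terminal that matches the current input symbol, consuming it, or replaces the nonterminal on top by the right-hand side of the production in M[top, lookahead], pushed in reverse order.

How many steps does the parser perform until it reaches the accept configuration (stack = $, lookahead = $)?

8

step 1: stack=$ P  input=d d x $  — expand P ::= Q Q x
step 2: stack=$ x Q Q  input=d d x $  — expand Q ::= T d
step 3: stack=$ x Q d T  input=d d x $  — expand T ::= λ
step 4: stack=$ x Q d  input=d d x $  — match d
step 5: stack=$ x Q  input=d x $  — expand Q ::= T d
step 6: stack=$ x d T  input=d x $  — expand T ::= λ
step 7: stack=$ x d  input=d x $  — match d
step 8: stack=$ x  input=x $  — match x
Accept reached after 8 steps.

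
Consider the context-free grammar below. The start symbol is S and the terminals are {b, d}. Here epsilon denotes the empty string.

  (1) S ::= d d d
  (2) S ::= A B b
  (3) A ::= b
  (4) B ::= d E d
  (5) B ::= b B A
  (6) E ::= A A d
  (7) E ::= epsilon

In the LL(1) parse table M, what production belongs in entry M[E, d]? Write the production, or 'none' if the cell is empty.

FIRST(A) = {b}
FIRST(B) = {b, d}
FIRST(S) = {b, d}  (via A B b)
FIRST(E) = {epsilon, b}  (via A A d)
FOLLOW(S) includes $ since S is the start symbol.
FOLLOW(E): in B::=d E d, E is followed by d with FIRST {d}. Thus FOLLOW(E) = {d}.
For E ::= A A d: FIRST(A A d) = {b}, so it goes in M[E, t] for t ∈ {b}.
For E ::= epsilon: FIRST(epsilon) = {epsilon}, so it goes in M[E, t] for t ∈ {}; since epsilon ∈ FIRST, also for every t ∈ FOLLOW(E) = {d}.

E ::= epsilon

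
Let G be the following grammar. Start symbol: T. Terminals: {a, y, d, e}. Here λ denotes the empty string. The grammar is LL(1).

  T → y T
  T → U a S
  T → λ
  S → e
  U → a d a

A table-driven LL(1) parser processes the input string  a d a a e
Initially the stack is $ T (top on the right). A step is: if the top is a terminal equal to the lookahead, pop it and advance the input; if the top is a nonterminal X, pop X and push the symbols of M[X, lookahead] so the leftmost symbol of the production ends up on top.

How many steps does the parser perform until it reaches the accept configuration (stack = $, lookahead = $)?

8

step 1: stack=$ T  input=a d a a e $  — expand T → U a S
step 2: stack=$ S a U  input=a d a a e $  — expand U → a d a
step 3: stack=$ S a a d a  input=a d a a e $  — match a
step 4: stack=$ S a a d  input=d a a e $  — match d
step 5: stack=$ S a a  input=a a e $  — match a
step 6: stack=$ S a  input=a e $  — match a
step 7: stack=$ S  input=e $  — expand S → e
step 8: stack=$ e  input=e $  — match e
Accept reached after 8 steps.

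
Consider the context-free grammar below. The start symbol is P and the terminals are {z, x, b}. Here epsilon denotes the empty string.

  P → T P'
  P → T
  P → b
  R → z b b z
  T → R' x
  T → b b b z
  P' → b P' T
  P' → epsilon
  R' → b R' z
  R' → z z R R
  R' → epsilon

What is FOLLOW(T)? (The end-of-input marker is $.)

{$, b, x, z}

FIRST(R): from R→z b b z we get {z}. So FIRST(R) = {z}.
FIRST(P'): from P'→b P' T we get {b}; from P'→epsilon we get {epsilon}. So FIRST(P') = {epsilon, b}.
FIRST(R'): from R'→b R' z we get {b}; from R'→z z R R we get {z}; from R'→epsilon we get {epsilon}. So FIRST(R') = {epsilon, b, z}.
FIRST(T): from T→R' x we get {b, x, z}; from T→b b b z we get {b}. So FIRST(T) = {b, x, z}.
FIRST(P): from P→T P' we get {b, x, z}; from P→T we get {b, x, z}; from P→b we get {b}. So FIRST(P) = {b, x, z}.
FOLLOW(P) includes $ since P is the start symbol.
FOLLOW(P): P appears on no right-hand side. Thus FOLLOW(P) = {$}.
FOLLOW(P'): in P→T P', the suffix after P' is empty, so FOLLOW(P') ⊇ FOLLOW(P) = {$}; in P'→b P' T, P' is followed by T with FIRST {b, x, z}. Thus FOLLOW(P') = {$, b, x, z}.
FOLLOW(T): in P→T P', T is followed by P' with FIRST {epsilon, b}; in P→T P', the suffix after T is nullable, so FOLLOW(T) ⊇ FOLLOW(P) = {$}; in P→T, the suffix after T is empty, so FOLLOW(T) ⊇ FOLLOW(P) = {$}; in P'→b P' T, the suffix after T is empty, so FOLLOW(T) ⊇ FOLLOW(P') = {$, b, x, z}. Thus FOLLOW(T) = {$, b, x, z}.
FOLLOW(R'): in T→R' x, R' is followed by x with FIRST {x}; in R'→b R' z, R' is followed by z with FIRST {z}. Thus FOLLOW(R') = {x, z}.
FOLLOW(R): in R'→z z R R (occurrence 1), R is followed by R with FIRST {z}; in R'→z z R R (occurrence 2), the suffix after R is empty, so FOLLOW(R) ⊇ FOLLOW(R') = {x, z}. Thus FOLLOW(R) = {x, z}.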